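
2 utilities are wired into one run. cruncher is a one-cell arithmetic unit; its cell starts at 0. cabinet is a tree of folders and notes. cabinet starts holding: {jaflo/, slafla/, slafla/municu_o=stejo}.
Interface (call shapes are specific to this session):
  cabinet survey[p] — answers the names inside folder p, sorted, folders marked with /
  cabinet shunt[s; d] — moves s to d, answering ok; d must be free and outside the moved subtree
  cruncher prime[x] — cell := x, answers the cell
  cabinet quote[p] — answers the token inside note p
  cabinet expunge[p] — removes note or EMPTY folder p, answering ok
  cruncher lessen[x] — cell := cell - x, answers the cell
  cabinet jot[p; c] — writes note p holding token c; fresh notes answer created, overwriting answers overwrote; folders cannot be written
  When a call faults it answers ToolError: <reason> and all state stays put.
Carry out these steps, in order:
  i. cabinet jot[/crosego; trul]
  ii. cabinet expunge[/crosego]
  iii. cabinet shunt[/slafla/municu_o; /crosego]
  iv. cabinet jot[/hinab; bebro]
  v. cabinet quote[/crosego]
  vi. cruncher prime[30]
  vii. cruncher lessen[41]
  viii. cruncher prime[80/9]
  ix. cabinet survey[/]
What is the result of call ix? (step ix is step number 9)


I call cabinet jot using /crosego, trul, and see created.
I run cabinet expunge using /crosego, — result: ok.
Next I call cabinet shunt using /slafla/municu_o, /crosego: ok.
Now I run cabinet jot using /hinab, bebro, and get created.
I try cabinet quote using /crosego, yielding stejo.
I run cruncher prime using 30, and observe 30.
I invoke cruncher lessen using 41: -11.
Now I run cruncher prime using 80/9, and observe 80/9.
Then cabinet survey using /, which returns [crosego, hinab, jaflo/, slafla/].

Answer: [crosego, hinab, jaflo/, slafla/]


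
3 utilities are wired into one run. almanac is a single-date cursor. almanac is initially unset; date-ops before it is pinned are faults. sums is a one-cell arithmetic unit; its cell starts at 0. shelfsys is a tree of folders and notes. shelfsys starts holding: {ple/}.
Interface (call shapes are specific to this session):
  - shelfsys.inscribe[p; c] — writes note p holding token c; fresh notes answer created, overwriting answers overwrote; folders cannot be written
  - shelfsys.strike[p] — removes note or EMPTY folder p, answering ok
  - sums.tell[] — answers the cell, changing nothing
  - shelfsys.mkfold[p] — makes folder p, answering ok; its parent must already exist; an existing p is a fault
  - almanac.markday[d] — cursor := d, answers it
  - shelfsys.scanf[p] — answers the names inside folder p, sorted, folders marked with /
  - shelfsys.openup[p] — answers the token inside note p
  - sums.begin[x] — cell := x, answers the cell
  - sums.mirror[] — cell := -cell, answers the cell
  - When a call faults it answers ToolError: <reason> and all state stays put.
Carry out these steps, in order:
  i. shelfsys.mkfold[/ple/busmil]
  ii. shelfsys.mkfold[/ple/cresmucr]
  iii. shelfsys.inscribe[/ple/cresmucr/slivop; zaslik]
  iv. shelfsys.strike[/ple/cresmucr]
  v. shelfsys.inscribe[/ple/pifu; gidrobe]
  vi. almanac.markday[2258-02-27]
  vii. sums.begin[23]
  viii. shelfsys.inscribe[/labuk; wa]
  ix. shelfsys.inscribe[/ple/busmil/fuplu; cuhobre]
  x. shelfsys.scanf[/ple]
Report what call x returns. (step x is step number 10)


>> mkfold(p='/ple/busmil')
<< ok
>> mkfold(p='/ple/cresmucr')
<< ok
>> inscribe(p='/ple/cresmucr/slivop', c='zaslik')
<< created
>> strike(p='/ple/cresmucr')
<< ToolError: not empty
>> inscribe(p='/ple/pifu', c='gidrobe')
<< created
>> markday(d='2258-02-27')
<< 2258-02-27
>> begin(x='23')
<< 23
>> inscribe(p='/labuk', c='wa')
<< created
>> inscribe(p='/ple/busmil/fuplu', c='cuhobre')
<< created
>> scanf(p='/ple')
<< [busmil/, cresmucr/, pifu]

Answer: [busmil/, cresmucr/, pifu]


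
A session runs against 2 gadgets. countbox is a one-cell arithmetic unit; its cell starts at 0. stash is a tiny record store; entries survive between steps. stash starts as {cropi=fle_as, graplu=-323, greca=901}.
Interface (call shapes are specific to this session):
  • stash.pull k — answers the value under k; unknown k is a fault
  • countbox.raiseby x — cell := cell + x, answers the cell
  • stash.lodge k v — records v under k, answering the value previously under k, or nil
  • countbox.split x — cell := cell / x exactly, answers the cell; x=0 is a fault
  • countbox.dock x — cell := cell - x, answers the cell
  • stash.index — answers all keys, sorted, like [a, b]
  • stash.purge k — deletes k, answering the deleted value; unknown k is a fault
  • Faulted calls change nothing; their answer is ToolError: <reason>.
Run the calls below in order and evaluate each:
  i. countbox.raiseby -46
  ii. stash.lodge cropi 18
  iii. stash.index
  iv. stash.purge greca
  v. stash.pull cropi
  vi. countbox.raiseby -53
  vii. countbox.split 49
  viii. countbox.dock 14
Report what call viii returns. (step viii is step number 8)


Answer: -785/49

Derivation:
>>> raiseby -46
[out] -46
>>> lodge cropi 18
[out] fle_as
>>> index
[out] [cropi, graplu, greca]
>>> purge greca
[out] 901
>>> pull cropi
[out] 18
>>> raiseby -53
[out] -99
>>> split 49
[out] -99/49
>>> dock 14
[out] -785/49


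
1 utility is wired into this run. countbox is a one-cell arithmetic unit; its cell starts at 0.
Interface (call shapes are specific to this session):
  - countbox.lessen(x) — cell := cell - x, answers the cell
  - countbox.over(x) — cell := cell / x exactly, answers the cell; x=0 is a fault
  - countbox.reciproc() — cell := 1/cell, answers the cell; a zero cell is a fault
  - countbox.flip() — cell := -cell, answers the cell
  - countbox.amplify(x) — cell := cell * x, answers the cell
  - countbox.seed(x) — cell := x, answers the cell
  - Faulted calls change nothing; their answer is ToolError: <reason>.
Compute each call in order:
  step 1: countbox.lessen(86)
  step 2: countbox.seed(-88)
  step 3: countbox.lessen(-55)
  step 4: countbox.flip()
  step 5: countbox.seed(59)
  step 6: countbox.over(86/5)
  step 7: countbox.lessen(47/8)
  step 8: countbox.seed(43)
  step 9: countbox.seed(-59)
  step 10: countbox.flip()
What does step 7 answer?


Answer: -841/344

Derivation:
% lessen x: 86
:: -86
% seed x: -88
:: -88
% lessen x: -55
:: -33
% flip
:: 33
% seed x: 59
:: 59
% over x: 86/5
:: 295/86
% lessen x: 47/8
:: -841/344
% seed x: 43
:: 43
% seed x: -59
:: -59
% flip
:: 59


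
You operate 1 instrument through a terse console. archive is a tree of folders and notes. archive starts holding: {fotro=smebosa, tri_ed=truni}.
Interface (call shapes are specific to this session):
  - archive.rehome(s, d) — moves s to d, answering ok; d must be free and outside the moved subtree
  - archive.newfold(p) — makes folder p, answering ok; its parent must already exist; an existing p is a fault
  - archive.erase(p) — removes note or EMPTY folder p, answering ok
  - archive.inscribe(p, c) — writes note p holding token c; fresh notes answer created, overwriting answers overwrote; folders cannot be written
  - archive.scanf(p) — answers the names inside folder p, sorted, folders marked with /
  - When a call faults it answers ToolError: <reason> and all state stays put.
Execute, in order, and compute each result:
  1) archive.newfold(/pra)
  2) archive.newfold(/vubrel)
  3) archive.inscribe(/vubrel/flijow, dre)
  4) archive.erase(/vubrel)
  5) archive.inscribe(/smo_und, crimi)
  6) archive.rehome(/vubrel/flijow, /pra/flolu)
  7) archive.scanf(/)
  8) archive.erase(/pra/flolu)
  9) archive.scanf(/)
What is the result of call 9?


Answer: [fotro, pra/, smo_und, tri_ed, vubrel/]

Derivation:
I call archive.newfold passing p→/pra: ok.
Using archive.newfold passing p→/vubrel, and get ok.
I run archive.inscribe passing p→/vubrel/flijow, c→dre, and see created.
I run archive.erase passing p→/vubrel, and get ToolError: not empty.
Invoking archive.inscribe passing p→/smo_und, c→crimi: created.
I use archive.rehome passing s→/vubrel/flijow, d→/pra/flolu, and see ok.
Using archive.scanf passing p→/, → [fotro, pra/, smo_und, tri_ed, vubrel/].
Calling archive.erase passing p→/pra/flolu, giving ok.
Then archive.scanf passing p→/, — result: [fotro, pra/, smo_und, tri_ed, vubrel/].


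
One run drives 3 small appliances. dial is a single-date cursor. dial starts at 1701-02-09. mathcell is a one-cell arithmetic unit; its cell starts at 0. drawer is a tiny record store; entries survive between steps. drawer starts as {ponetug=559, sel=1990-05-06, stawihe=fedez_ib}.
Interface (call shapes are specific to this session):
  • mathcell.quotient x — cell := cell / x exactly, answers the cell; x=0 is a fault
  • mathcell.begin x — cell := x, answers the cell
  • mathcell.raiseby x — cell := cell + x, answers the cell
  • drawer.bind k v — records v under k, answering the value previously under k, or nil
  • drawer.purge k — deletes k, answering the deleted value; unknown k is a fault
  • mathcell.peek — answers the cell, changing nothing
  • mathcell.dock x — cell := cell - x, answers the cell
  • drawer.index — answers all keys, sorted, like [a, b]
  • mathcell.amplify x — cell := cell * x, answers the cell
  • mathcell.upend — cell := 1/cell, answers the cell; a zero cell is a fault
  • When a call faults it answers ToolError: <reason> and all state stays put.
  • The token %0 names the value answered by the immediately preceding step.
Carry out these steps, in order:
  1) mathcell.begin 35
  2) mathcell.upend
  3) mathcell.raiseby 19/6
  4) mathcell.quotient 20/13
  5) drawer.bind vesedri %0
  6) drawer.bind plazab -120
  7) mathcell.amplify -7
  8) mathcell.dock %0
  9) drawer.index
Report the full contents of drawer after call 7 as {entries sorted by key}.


Answer: {plazab=-120, ponetug=559, sel=1990-05-06, stawihe=fedez_ib, vesedri=8723/4200}

Derivation:
I invoke mathcell.begin(x='35'), — result: 35.
I invoke mathcell.upend(), giving 1/35.
I run mathcell.raiseby(x='19/6'), and see 671/210.
Now I run mathcell.quotient(x='20/13'), yielding 8723/4200.
Invoking drawer.bind(k='vesedri', v='%0'): nil.
Then drawer.bind(k='plazab', v='-120'), and observe nil.
I try mathcell.amplify(x='-7'), and see -8723/600.
Next I call mathcell.dock(x='%0'), which returns 0.
I call drawer.index(): [plazab, ponetug, sel, stawihe, vesedri].


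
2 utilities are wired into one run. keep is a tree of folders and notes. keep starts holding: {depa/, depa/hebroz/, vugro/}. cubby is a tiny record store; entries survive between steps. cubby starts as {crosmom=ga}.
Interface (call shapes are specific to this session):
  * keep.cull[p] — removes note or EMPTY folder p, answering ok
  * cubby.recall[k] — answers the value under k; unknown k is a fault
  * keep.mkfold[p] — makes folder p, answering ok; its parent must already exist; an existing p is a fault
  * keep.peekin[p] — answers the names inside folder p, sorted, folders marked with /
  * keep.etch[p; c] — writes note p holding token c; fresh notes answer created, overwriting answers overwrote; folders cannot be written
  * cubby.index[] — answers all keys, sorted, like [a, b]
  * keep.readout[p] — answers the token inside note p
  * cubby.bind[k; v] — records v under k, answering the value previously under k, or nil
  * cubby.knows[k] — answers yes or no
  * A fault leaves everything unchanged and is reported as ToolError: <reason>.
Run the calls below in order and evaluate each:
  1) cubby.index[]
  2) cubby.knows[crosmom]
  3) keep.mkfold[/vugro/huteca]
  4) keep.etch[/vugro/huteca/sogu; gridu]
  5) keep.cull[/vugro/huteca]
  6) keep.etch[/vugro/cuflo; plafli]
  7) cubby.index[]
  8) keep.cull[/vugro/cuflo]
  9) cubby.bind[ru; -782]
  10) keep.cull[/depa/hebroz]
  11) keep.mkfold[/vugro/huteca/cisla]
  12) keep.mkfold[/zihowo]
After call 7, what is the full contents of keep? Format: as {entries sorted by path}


Answer: {depa/, depa/hebroz/, vugro/, vugro/cuflo=plafli, vugro/huteca/, vugro/huteca/sogu=gridu}

Derivation:
==> cubby.index()
<== [crosmom]
==> cubby.knows(k='crosmom')
<== yes
==> keep.mkfold(p='/vugro/huteca')
<== ok
==> keep.etch(p='/vugro/huteca/sogu', c='gridu')
<== created
==> keep.cull(p='/vugro/huteca')
<== ToolError: not empty
==> keep.etch(p='/vugro/cuflo', c='plafli')
<== created
==> cubby.index()
<== [crosmom]
==> keep.cull(p='/vugro/cuflo')
<== ok
==> cubby.bind(k='ru', v='-782')
<== nil
==> keep.cull(p='/depa/hebroz')
<== ok
==> keep.mkfold(p='/vugro/huteca/cisla')
<== ok
==> keep.mkfold(p='/zihowo')
<== ok


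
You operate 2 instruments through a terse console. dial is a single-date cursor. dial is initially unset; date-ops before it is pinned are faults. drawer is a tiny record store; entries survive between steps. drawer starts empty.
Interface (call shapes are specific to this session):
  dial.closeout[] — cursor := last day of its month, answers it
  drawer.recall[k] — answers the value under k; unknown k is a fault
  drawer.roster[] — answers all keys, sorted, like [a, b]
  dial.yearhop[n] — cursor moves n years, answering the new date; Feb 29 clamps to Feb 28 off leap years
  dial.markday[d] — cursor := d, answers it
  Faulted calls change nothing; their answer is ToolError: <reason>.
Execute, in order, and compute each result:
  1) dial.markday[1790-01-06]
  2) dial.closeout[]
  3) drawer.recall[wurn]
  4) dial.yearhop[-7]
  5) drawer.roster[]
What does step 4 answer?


I invoke dial.markday using d='1790-01-06', — result: 1790-01-06.
Now I run dial.closeout(), and see 1790-01-31.
I run drawer.recall using k='wurn', and see ToolError: no such key wurn.
Calling dial.yearhop using n='-7', yielding 1783-01-31.
I try drawer.roster(): [].

Answer: 1783-01-31


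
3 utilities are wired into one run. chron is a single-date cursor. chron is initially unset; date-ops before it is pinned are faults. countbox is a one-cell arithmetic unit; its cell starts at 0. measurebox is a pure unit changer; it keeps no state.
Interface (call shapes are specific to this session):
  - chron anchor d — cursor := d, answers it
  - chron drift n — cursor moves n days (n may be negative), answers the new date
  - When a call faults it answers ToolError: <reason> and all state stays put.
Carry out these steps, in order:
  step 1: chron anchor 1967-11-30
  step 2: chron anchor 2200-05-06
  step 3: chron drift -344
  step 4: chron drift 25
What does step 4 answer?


Answer: 2199-06-21

Derivation:
·→ chron anchor(d=1967-11-30)
·← 1967-11-30
·→ chron anchor(d=2200-05-06)
·← 2200-05-06
·→ chron drift(n=-344)
·← 2199-05-27
·→ chron drift(n=25)
·← 2199-06-21


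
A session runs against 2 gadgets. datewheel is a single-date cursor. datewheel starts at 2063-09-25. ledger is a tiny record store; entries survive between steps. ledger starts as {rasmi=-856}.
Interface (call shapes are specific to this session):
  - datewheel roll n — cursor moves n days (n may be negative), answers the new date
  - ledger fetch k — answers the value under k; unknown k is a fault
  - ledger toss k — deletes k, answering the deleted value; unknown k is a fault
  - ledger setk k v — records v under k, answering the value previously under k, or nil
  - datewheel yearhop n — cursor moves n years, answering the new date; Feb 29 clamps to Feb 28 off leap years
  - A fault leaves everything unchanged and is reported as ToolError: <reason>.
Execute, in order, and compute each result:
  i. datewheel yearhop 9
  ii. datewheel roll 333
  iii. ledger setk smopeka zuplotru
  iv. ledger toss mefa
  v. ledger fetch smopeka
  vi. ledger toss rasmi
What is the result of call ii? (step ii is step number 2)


Answer: 2073-08-24

Derivation:
% 1. datewheel yearhop(9) ~> 2072-09-25
% 2. datewheel roll(333) ~> 2073-08-24
% 3. ledger setk(smopeka, zuplotru) ~> nil
% 4. ledger toss(mefa) ~> ToolError: no such key mefa
% 5. ledger fetch(smopeka) ~> zuplotru
% 6. ledger toss(rasmi) ~> -856


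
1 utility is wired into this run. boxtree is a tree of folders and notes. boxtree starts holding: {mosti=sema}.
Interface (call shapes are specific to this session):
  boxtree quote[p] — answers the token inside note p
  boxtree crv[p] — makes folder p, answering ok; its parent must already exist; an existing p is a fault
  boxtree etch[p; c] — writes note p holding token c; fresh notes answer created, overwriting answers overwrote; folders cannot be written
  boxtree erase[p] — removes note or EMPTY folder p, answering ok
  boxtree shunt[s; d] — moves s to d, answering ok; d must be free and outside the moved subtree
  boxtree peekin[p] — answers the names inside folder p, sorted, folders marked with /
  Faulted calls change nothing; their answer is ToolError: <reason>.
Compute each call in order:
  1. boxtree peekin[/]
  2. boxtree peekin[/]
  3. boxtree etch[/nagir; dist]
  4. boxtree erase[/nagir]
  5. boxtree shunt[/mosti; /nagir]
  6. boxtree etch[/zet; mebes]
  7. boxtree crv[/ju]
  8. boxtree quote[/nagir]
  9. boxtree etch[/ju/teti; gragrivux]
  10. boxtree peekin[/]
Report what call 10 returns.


Answer: [ju/, nagir, zet]

Derivation:
I invoke boxtree peekin(p=/), which returns [mosti].
Invoking boxtree peekin(p=/), and get [mosti].
Calling boxtree etch(p=/nagir, c=dist), and get created.
Calling boxtree erase(p=/nagir), and observe ok.
Calling boxtree shunt(s=/mosti, d=/nagir): ok.
I use boxtree etch(p=/zet, c=mebes): created.
I run boxtree crv(p=/ju), → ok.
I use boxtree quote(p=/nagir), and get sema.
Using boxtree etch(p=/ju/teti, c=gragrivux), — result: created.
Calling boxtree peekin(p=/), yielding [ju/, nagir, zet].


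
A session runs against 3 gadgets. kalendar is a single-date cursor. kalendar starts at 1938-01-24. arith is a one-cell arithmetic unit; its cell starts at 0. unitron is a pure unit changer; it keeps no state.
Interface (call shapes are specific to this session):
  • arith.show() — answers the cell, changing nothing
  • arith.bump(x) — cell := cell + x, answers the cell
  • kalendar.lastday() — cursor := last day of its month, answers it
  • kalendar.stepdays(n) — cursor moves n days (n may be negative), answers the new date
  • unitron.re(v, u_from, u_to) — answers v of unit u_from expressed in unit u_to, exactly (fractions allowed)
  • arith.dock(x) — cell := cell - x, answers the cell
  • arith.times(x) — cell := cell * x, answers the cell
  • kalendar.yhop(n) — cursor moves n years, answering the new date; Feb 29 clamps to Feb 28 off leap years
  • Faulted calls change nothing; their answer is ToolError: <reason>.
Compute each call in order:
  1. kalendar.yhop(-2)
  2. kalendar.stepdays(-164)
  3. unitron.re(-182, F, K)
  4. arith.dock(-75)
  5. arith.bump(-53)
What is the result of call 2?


>>> kalendar.yhop n='-2'
  1936-01-24
>>> kalendar.stepdays n='-164'
  1935-08-13
>>> unitron.re v='-182' u_from='F' u_to='K'
  27767/180
>>> arith.dock x='-75'
  75
>>> arith.bump x='-53'
  22

Answer: 1935-08-13


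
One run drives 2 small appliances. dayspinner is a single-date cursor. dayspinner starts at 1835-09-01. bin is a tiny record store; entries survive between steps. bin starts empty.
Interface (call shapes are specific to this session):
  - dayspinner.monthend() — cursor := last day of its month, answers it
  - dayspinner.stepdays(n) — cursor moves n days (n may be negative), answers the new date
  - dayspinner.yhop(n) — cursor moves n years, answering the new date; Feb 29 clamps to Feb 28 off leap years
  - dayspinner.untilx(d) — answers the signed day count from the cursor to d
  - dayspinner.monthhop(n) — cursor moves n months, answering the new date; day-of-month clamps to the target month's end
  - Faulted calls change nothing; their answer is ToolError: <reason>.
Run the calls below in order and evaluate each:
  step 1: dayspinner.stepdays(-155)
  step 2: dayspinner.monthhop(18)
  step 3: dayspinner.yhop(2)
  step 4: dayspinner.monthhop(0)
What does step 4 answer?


Answer: 1838-09-30

Derivation:
% dayspinner.stepdays n→-155
[out] 1835-03-30
% dayspinner.monthhop n→18
[out] 1836-09-30
% dayspinner.yhop n→2
[out] 1838-09-30
% dayspinner.monthhop n→0
[out] 1838-09-30


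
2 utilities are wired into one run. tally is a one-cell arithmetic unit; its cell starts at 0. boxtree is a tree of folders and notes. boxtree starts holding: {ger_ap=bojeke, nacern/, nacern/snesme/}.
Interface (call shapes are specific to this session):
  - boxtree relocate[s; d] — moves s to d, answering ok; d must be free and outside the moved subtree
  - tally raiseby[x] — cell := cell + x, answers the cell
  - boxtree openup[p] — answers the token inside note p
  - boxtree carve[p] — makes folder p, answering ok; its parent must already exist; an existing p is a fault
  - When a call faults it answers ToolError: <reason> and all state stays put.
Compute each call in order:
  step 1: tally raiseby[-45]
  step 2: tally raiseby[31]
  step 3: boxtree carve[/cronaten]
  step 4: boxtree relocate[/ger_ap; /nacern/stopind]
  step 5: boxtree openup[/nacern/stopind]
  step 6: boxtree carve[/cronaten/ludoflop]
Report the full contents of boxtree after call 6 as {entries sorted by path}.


Act: tally raiseby[-45]
Obs: -45
Act: tally raiseby[31]
Obs: -14
Act: boxtree carve[/cronaten]
Obs: ok
Act: boxtree relocate[/ger_ap; /nacern/stopind]
Obs: ok
Act: boxtree openup[/nacern/stopind]
Obs: bojeke
Act: boxtree carve[/cronaten/ludoflop]
Obs: ok

Answer: {cronaten/, cronaten/ludoflop/, nacern/, nacern/snesme/, nacern/stopind=bojeke}


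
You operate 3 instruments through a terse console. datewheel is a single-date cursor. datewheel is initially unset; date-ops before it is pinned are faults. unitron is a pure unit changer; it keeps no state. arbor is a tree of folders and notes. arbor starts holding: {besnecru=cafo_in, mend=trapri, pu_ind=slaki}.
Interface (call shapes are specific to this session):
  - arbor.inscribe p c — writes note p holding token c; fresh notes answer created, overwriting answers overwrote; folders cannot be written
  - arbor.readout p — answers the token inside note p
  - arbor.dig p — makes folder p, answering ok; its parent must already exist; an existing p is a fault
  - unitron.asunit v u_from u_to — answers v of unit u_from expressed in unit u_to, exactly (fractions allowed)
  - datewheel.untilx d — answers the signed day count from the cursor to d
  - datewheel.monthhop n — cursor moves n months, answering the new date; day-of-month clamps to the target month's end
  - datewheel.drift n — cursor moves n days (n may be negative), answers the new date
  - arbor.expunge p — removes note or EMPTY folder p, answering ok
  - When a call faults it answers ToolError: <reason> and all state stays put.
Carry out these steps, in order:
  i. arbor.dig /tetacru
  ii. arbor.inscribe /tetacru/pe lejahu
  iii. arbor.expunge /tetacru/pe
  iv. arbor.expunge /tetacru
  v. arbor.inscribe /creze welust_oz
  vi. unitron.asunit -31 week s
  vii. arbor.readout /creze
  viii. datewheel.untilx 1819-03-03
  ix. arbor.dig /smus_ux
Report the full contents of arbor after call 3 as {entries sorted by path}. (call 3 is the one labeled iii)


Answer: {besnecru=cafo_in, mend=trapri, pu_ind=slaki, tetacru/}

Derivation:
Do: dig[/tetacru]
See: ok
Do: inscribe[/tetacru/pe; lejahu]
See: created
Do: expunge[/tetacru/pe]
See: ok
Do: expunge[/tetacru]
See: ok
Do: inscribe[/creze; welust_oz]
See: created
Do: asunit[-31; week; s]
See: -18748800
Do: readout[/creze]
See: welust_oz
Do: untilx[1819-03-03]
See: ToolError: no date set
Do: dig[/smus_ux]
See: ok


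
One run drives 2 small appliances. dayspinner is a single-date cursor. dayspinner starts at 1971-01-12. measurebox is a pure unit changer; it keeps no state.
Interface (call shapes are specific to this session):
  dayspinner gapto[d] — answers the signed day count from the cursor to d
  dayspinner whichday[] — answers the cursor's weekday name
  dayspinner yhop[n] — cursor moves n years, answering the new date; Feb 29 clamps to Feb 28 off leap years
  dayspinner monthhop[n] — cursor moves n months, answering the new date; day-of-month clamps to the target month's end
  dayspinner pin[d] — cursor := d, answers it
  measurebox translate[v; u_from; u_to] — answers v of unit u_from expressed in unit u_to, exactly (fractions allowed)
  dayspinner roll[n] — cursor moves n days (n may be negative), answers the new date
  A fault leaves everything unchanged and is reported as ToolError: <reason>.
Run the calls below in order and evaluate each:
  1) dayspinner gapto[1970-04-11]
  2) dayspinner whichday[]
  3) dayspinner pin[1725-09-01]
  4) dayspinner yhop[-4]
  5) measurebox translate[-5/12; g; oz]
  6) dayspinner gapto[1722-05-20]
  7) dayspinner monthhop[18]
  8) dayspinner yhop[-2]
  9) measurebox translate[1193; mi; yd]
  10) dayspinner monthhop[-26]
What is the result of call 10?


Answer: 1719-01-01

Derivation:
>>> dayspinner gapto d→1970-04-11
[out] -276
>>> dayspinner whichday
[out] Tuesday
>>> dayspinner pin d→1725-09-01
[out] 1725-09-01
>>> dayspinner yhop n→-4
[out] 1721-09-01
>>> measurebox translate v→-5/12 u_from→g u_to→oz
[out] -2000000/136077711
>>> dayspinner gapto d→1722-05-20
[out] 261
>>> dayspinner monthhop n→18
[out] 1723-03-01
>>> dayspinner yhop n→-2
[out] 1721-03-01
>>> measurebox translate v→1193 u_from→mi u_to→yd
[out] 2099680
>>> dayspinner monthhop n→-26
[out] 1719-01-01


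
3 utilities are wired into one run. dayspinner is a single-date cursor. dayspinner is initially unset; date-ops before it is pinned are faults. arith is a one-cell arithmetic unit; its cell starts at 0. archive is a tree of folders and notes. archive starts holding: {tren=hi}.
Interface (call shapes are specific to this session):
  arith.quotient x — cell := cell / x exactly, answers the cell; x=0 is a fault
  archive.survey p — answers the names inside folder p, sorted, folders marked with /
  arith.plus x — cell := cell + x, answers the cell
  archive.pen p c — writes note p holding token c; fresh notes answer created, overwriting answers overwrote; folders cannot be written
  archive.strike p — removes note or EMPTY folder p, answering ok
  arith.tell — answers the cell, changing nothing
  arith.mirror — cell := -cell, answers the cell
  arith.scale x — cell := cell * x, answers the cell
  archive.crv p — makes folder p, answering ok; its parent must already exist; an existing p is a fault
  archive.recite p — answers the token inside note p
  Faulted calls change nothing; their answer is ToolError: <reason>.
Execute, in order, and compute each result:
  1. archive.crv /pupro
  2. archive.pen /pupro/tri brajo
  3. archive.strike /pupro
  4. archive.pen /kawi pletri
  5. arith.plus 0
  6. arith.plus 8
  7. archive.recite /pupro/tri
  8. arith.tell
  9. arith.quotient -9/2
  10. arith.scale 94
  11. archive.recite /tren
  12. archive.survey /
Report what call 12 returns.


Answer: [kawi, pupro/, tren]

Derivation:
I run crv with p→/pupro, yielding ok.
Next I call pen with p→/pupro/tri, c→brajo, and observe created.
Invoking strike with p→/pupro, — result: ToolError: not empty.
I use pen with p→/kawi, c→pletri, — result: created.
I invoke plus with x→0, — result: 0.
I try plus with x→8, which returns 8.
Then recite with p→/pupro/tri, and see brajo.
I call tell(), — result: 8.
I invoke quotient with x→-9/2, yielding -16/9.
Now I run scale with x→94, and get -1504/9.
Invoking recite with p→/tren: hi.
I invoke survey with p→/, which returns [kawi, pupro/, tren].


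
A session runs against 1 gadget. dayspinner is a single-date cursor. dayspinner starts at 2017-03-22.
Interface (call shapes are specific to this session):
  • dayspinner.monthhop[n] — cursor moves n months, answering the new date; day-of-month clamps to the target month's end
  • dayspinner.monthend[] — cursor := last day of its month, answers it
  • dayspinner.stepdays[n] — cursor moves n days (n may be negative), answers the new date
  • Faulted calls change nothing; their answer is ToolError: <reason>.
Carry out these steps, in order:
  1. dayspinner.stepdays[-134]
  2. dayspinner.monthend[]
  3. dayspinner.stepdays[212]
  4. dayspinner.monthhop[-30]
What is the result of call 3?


Answer: 2017-06-30

Derivation:
I call dayspinner.stepdays(n→-134), which returns 2016-11-08.
I use dayspinner.monthend(), → 2016-11-30.
Using dayspinner.stepdays(n→212), → 2017-06-30.
I run dayspinner.monthhop(n→-30), and get 2014-12-30.


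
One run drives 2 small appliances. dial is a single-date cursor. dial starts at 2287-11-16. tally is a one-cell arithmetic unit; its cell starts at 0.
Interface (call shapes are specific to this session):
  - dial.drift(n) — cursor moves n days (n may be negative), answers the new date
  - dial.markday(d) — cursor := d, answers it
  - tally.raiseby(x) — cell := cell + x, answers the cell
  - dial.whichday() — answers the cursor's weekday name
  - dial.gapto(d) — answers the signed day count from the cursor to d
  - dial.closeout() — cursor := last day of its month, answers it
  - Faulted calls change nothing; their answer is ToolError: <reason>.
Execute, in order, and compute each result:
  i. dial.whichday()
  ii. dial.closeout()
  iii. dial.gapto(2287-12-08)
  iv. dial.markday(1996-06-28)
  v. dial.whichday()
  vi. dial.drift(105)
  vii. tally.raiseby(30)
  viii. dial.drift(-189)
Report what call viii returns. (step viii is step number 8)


CALL whichday[]
RET  Wednesday
CALL closeout[]
RET  2287-11-30
CALL gapto[d=2287-12-08]
RET  8
CALL markday[d=1996-06-28]
RET  1996-06-28
CALL whichday[]
RET  Friday
CALL drift[n=105]
RET  1996-10-11
CALL raiseby[x=30]
RET  30
CALL drift[n=-189]
RET  1996-04-05

Answer: 1996-04-05


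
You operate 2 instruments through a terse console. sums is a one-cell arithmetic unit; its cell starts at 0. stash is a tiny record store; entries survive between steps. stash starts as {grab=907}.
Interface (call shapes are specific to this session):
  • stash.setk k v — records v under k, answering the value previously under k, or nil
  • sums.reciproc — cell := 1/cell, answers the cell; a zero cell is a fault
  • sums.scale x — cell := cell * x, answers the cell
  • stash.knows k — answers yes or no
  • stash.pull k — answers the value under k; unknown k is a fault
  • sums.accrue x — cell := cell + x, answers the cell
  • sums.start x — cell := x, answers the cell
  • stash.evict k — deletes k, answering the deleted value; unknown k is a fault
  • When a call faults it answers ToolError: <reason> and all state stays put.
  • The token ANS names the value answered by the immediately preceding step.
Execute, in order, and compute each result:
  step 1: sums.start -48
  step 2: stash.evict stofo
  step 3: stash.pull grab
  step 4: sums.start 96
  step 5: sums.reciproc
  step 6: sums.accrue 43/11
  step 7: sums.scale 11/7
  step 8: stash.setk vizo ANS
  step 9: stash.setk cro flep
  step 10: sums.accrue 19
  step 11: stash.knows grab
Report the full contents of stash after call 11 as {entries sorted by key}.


Answer: {cro=flep, grab=907, vizo=4139/672}

Derivation:
# sums.start(x=-48) -> -48
# stash.evict(k=stofo) -> ToolError: no such key stofo
# stash.pull(k=grab) -> 907
# sums.start(x=96) -> 96
# sums.reciproc() -> 1/96
# sums.accrue(x=43/11) -> 4139/1056
# sums.scale(x=11/7) -> 4139/672
# stash.setk(k=vizo, v=ANS) -> nil
# stash.setk(k=cro, v=flep) -> nil
# sums.accrue(x=19) -> 16907/672
# stash.knows(k=grab) -> yes


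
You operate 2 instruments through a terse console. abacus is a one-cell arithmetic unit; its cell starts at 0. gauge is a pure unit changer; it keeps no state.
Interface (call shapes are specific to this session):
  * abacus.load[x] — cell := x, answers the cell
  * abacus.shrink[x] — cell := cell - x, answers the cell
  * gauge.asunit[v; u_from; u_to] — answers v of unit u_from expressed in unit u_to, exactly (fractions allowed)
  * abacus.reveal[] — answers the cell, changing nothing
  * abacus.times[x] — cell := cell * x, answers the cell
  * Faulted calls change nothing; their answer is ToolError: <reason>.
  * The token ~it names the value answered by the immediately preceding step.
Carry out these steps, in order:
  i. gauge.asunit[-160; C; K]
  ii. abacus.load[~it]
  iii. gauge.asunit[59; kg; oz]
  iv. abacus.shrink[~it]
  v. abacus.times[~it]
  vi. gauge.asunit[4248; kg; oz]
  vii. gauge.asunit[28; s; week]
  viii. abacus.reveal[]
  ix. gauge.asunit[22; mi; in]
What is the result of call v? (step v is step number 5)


// 1. gauge.asunit(-160, C, K) => 2263/20
// 2. abacus.load(~it) => 2263/20
// 3. gauge.asunit(59, kg, oz) => 94400000000/45359237
// 4. abacus.shrink(~it) => -1785352046669/907184740
// 5. abacus.times(~it) => 3187481930545187153995561/822984152488867600
// 6. gauge.asunit(4248, kg, oz) => 6796800000000/45359237
// 7. gauge.asunit(28, s, week) => 1/21600
// 8. abacus.reveal() => 3187481930545187153995561/822984152488867600
// 9. gauge.asunit(22, mi, in) => 1393920

Answer: 3187481930545187153995561/822984152488867600


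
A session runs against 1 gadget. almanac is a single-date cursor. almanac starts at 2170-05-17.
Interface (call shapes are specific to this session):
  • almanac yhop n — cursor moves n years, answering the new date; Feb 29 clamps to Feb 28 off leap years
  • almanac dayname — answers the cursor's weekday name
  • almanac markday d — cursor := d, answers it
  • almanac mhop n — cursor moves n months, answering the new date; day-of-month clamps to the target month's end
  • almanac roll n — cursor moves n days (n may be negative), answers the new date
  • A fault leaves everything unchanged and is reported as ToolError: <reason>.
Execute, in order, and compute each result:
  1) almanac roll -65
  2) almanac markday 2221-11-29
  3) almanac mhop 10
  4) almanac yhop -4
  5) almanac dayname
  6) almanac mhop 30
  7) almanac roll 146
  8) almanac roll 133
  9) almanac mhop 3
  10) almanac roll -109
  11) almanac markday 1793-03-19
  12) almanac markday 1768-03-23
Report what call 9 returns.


Answer: 2222-04-02

Derivation:
Next I call almanac roll on -65, → 2170-03-13.
Using almanac markday on 2221-11-29, and observe 2221-11-29.
Now I run almanac mhop on 10, yielding 2222-09-29.
Invoking almanac yhop on -4, and see 2218-09-29.
I use almanac dayname, which returns Tuesday.
I call almanac mhop on 30, and get 2221-03-29.
Invoking almanac roll on 146, giving 2221-08-22.
Then almanac roll on 133, yielding 2222-01-02.
Then almanac mhop on 3: 2222-04-02.
Then almanac roll on -109, and observe 2221-12-14.
Next I call almanac markday on 1793-03-19, yielding 1793-03-19.
Invoking almanac markday on 1768-03-23, which returns 1768-03-23.


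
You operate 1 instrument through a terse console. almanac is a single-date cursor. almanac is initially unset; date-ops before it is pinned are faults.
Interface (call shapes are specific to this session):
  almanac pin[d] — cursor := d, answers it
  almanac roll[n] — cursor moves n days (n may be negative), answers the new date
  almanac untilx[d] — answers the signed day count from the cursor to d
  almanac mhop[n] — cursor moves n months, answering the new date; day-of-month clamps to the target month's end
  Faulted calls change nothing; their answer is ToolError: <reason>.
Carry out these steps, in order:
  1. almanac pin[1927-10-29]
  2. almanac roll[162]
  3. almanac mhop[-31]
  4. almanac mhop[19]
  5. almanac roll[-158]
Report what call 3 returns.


Answer: 1925-09-08

Derivation:
-> almanac pin(1927-10-29)
<- 1927-10-29
-> almanac roll(162)
<- 1928-04-08
-> almanac mhop(-31)
<- 1925-09-08
-> almanac mhop(19)
<- 1927-04-08
-> almanac roll(-158)
<- 1926-11-01


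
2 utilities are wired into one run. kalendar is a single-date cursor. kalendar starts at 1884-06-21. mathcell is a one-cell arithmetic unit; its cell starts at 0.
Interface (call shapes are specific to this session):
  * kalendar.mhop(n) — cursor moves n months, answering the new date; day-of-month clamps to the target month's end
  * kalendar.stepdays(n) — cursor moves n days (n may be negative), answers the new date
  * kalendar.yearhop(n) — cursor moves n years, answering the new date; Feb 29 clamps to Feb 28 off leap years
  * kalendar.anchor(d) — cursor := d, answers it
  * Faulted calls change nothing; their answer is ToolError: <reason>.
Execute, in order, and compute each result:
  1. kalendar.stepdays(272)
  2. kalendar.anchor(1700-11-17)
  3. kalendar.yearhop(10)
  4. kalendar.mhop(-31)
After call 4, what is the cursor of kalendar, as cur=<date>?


~$ kalendar.stepdays n='272'
:: 1885-03-20
~$ kalendar.anchor d='1700-11-17'
:: 1700-11-17
~$ kalendar.yearhop n='10'
:: 1710-11-17
~$ kalendar.mhop n='-31'
:: 1708-04-17

Answer: cur=1708-04-17


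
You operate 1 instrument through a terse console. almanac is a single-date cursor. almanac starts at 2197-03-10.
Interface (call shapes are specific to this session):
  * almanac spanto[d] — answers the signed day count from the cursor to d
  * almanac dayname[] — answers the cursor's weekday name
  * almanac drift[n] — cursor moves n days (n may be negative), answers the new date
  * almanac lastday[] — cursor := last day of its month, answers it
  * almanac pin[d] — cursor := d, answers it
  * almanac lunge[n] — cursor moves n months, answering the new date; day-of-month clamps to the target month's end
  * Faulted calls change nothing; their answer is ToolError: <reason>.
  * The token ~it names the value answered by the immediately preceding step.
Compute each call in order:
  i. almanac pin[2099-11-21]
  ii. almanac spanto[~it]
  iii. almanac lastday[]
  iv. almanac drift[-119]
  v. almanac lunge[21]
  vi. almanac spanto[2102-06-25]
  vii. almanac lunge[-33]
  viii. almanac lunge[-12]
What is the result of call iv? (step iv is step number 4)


Answer: 2099-08-03

Derivation:
> almanac pin d=2099-11-21
= 2099-11-21
> almanac spanto d=~it
= 0
> almanac lastday
= 2099-11-30
> almanac drift n=-119
= 2099-08-03
> almanac lunge n=21
= 2101-05-03
> almanac spanto d=2102-06-25
= 418
> almanac lunge n=-33
= 2098-08-03
> almanac lunge n=-12
= 2097-08-03


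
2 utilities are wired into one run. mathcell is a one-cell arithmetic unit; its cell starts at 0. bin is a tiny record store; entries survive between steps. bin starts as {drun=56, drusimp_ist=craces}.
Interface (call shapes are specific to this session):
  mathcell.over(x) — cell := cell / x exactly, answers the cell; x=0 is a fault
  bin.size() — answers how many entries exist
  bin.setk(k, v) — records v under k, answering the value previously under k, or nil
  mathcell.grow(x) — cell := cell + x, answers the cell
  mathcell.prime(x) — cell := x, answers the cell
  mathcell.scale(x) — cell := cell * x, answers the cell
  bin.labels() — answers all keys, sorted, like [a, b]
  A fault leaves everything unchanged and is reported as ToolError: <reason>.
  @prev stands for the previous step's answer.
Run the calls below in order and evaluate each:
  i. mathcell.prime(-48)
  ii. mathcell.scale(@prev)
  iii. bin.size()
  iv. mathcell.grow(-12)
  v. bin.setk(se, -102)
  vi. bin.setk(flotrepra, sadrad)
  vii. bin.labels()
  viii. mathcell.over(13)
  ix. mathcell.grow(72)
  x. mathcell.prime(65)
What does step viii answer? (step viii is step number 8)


Answer: 2292/13

Derivation:
-- mathcell.prime(-48) ~> -48
-- mathcell.scale(@prev) ~> 2304
-- bin.size() ~> 2
-- mathcell.grow(-12) ~> 2292
-- bin.setk(se, -102) ~> nil
-- bin.setk(flotrepra, sadrad) ~> nil
-- bin.labels() ~> [drun, drusimp_ist, flotrepra, se]
-- mathcell.over(13) ~> 2292/13
-- mathcell.grow(72) ~> 3228/13
-- mathcell.prime(65) ~> 65


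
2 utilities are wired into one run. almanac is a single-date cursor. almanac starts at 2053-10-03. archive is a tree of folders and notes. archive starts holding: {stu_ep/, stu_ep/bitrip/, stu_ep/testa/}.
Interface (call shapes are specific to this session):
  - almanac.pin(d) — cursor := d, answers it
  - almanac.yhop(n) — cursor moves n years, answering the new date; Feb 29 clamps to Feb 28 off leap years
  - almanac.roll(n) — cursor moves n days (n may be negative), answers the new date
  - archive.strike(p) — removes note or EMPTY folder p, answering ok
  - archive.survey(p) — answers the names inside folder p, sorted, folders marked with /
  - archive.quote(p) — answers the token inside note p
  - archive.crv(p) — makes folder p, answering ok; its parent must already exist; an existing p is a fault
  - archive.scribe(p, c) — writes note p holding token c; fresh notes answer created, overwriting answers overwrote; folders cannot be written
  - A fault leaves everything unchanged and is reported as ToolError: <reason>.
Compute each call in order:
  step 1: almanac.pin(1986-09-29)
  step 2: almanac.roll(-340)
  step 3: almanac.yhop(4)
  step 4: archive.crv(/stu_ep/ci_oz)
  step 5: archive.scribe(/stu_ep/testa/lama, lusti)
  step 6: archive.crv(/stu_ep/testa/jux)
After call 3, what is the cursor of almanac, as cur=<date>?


Invoking pin with d: 1986-09-29: 1986-09-29.
Invoking roll with n: -340, and see 1985-10-24.
Next I call yhop with n: 4, — result: 1989-10-24.
Now I run crv with p: /stu_ep/ci_oz, which returns ok.
Calling scribe with p: /stu_ep/testa/lama, c: lusti, and see created.
Invoking crv with p: /stu_ep/testa/jux, → ok.

Answer: cur=1989-10-24
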